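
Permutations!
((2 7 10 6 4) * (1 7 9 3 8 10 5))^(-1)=(1 5 7)(2 4 6 10 8 3 9)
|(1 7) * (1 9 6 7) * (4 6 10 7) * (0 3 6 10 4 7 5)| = |(0 3 6 7 9 4 10 5)| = 8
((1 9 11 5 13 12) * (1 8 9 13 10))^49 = (1 13 12 8 9 11 5 10)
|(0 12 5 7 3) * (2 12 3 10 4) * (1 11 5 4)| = |(0 3)(1 11 5 7 10)(2 12 4)| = 30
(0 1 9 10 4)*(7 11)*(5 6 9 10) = (0 1 10 4)(5 6 9)(7 11) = [1, 10, 2, 3, 0, 6, 9, 11, 8, 5, 4, 7]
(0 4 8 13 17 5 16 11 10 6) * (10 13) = (0 4 8 10 6)(5 16 11 13 17) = [4, 1, 2, 3, 8, 16, 0, 7, 10, 9, 6, 13, 12, 17, 14, 15, 11, 5]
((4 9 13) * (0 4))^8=((0 4 9 13))^8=(13)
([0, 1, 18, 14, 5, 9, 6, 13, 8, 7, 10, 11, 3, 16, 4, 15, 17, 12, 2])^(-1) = (2 18)(3 12 17 16 13 7 9 5 4 14)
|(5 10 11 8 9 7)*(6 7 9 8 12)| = 6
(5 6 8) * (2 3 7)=(2 3 7)(5 6 8)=[0, 1, 3, 7, 4, 6, 8, 2, 5]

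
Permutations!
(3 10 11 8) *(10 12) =(3 12 10 11 8) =[0, 1, 2, 12, 4, 5, 6, 7, 3, 9, 11, 8, 10]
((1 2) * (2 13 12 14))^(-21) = ((1 13 12 14 2))^(-21) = (1 2 14 12 13)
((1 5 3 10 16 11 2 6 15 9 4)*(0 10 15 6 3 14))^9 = ((0 10 16 11 2 3 15 9 4 1 5 14))^9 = (0 1 15 11)(2 10 5 9)(3 16 14 4)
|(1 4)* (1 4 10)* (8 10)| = |(1 8 10)| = 3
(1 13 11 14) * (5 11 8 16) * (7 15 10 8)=(1 13 7 15 10 8 16 5 11 14)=[0, 13, 2, 3, 4, 11, 6, 15, 16, 9, 8, 14, 12, 7, 1, 10, 5]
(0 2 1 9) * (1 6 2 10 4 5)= (0 10 4 5 1 9)(2 6)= [10, 9, 6, 3, 5, 1, 2, 7, 8, 0, 4]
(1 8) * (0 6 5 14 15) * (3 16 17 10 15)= (0 6 5 14 3 16 17 10 15)(1 8)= [6, 8, 2, 16, 4, 14, 5, 7, 1, 9, 15, 11, 12, 13, 3, 0, 17, 10]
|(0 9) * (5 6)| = 2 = |(0 9)(5 6)|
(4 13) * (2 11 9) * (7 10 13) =[0, 1, 11, 3, 7, 5, 6, 10, 8, 2, 13, 9, 12, 4] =(2 11 9)(4 7 10 13)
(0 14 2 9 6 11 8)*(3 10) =(0 14 2 9 6 11 8)(3 10) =[14, 1, 9, 10, 4, 5, 11, 7, 0, 6, 3, 8, 12, 13, 2]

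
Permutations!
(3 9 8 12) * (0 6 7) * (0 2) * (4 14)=(0 6 7 2)(3 9 8 12)(4 14)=[6, 1, 0, 9, 14, 5, 7, 2, 12, 8, 10, 11, 3, 13, 4]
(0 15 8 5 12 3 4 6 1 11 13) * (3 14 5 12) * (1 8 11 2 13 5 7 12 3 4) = (0 15 11 5 4 6 8 3 1 2 13)(7 12 14) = [15, 2, 13, 1, 6, 4, 8, 12, 3, 9, 10, 5, 14, 0, 7, 11]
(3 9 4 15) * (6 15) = (3 9 4 6 15) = [0, 1, 2, 9, 6, 5, 15, 7, 8, 4, 10, 11, 12, 13, 14, 3]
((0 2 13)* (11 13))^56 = ((0 2 11 13))^56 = (13)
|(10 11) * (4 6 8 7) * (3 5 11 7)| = 8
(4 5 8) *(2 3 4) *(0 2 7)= (0 2 3 4 5 8 7)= [2, 1, 3, 4, 5, 8, 6, 0, 7]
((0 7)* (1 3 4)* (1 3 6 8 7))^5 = (8)(3 4)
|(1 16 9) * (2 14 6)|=|(1 16 9)(2 14 6)|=3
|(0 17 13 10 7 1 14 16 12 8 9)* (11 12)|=12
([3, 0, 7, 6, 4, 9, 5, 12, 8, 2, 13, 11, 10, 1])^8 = (0 10 2 6 1 12 9 3 13 7 5)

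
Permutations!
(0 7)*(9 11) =(0 7)(9 11) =[7, 1, 2, 3, 4, 5, 6, 0, 8, 11, 10, 9]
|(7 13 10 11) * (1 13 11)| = 6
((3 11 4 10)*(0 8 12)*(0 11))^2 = ((0 8 12 11 4 10 3))^2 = (0 12 4 3 8 11 10)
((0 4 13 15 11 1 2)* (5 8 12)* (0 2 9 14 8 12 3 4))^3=(1 8 13)(3 15 9)(4 11 14)(5 12)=((1 9 14 8 3 4 13 15 11)(5 12))^3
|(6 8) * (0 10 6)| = 4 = |(0 10 6 8)|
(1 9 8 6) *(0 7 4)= (0 7 4)(1 9 8 6)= [7, 9, 2, 3, 0, 5, 1, 4, 6, 8]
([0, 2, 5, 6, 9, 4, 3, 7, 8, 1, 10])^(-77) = (10)(1 4 2 9 5)(3 6)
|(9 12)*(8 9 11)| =4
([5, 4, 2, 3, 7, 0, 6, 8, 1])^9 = [5, 4, 2, 3, 7, 0, 6, 8, 1]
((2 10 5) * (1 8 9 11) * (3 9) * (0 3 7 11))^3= ((0 3 9)(1 8 7 11)(2 10 5))^3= (1 11 7 8)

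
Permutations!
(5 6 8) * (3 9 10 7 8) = (3 9 10 7 8 5 6) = [0, 1, 2, 9, 4, 6, 3, 8, 5, 10, 7]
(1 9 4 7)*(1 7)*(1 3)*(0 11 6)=(0 11 6)(1 9 4 3)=[11, 9, 2, 1, 3, 5, 0, 7, 8, 4, 10, 6]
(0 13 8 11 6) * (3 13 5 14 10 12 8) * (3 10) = (0 5 14 3 13 10 12 8 11 6) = [5, 1, 2, 13, 4, 14, 0, 7, 11, 9, 12, 6, 8, 10, 3]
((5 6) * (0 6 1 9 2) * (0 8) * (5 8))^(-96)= (9)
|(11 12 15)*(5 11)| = |(5 11 12 15)| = 4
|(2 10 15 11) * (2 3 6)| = |(2 10 15 11 3 6)| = 6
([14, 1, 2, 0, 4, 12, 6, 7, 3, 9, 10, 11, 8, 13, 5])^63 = [12, 1, 2, 5, 4, 3, 6, 7, 14, 9, 10, 11, 0, 13, 8]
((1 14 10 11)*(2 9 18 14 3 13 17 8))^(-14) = (1 14 2 13 11 18 8 3 10 9 17)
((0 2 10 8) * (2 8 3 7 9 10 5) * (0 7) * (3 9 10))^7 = ((0 8 7 10 9 3)(2 5))^7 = (0 8 7 10 9 3)(2 5)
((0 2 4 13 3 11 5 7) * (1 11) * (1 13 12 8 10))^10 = (13)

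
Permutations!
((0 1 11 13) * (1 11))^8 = ((0 11 13))^8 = (0 13 11)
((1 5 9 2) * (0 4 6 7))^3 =(0 7 6 4)(1 2 9 5)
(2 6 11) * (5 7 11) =[0, 1, 6, 3, 4, 7, 5, 11, 8, 9, 10, 2] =(2 6 5 7 11)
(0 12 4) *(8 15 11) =(0 12 4)(8 15 11) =[12, 1, 2, 3, 0, 5, 6, 7, 15, 9, 10, 8, 4, 13, 14, 11]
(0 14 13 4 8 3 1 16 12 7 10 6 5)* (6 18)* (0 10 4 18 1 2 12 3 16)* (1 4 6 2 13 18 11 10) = (0 14 18 2 12 7 6 5 1)(3 13 11 10 4 8 16) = [14, 0, 12, 13, 8, 1, 5, 6, 16, 9, 4, 10, 7, 11, 18, 15, 3, 17, 2]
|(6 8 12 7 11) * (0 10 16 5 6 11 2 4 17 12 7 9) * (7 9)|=|(0 10 16 5 6 8 9)(2 4 17 12 7)|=35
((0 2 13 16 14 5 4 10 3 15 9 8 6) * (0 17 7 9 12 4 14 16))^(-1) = (0 13 2)(3 10 4 12 15)(5 14)(6 8 9 7 17)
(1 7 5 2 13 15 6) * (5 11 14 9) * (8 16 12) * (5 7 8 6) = (1 8 16 12 6)(2 13 15 5)(7 11 14 9) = [0, 8, 13, 3, 4, 2, 1, 11, 16, 7, 10, 14, 6, 15, 9, 5, 12]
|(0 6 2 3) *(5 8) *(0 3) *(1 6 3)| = 10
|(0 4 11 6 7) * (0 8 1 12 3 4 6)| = 9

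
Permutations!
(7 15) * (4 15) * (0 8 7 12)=[8, 1, 2, 3, 15, 5, 6, 4, 7, 9, 10, 11, 0, 13, 14, 12]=(0 8 7 4 15 12)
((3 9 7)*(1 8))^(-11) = (1 8)(3 9 7)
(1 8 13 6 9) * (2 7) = (1 8 13 6 9)(2 7) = [0, 8, 7, 3, 4, 5, 9, 2, 13, 1, 10, 11, 12, 6]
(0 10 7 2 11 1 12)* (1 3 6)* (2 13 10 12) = [12, 2, 11, 6, 4, 5, 1, 13, 8, 9, 7, 3, 0, 10] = (0 12)(1 2 11 3 6)(7 13 10)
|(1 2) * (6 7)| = |(1 2)(6 7)| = 2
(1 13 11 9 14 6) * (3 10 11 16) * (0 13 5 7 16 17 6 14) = [13, 5, 2, 10, 4, 7, 1, 16, 8, 0, 11, 9, 12, 17, 14, 15, 3, 6] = (0 13 17 6 1 5 7 16 3 10 11 9)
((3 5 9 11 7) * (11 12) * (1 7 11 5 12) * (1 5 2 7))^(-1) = (2 12 3 7)(5 9)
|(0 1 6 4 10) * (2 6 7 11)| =|(0 1 7 11 2 6 4 10)| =8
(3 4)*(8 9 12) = [0, 1, 2, 4, 3, 5, 6, 7, 9, 12, 10, 11, 8] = (3 4)(8 9 12)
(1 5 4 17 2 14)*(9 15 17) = (1 5 4 9 15 17 2 14) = [0, 5, 14, 3, 9, 4, 6, 7, 8, 15, 10, 11, 12, 13, 1, 17, 16, 2]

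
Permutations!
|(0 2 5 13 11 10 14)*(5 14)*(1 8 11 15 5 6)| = 15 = |(0 2 14)(1 8 11 10 6)(5 13 15)|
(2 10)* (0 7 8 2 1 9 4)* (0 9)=[7, 0, 10, 3, 9, 5, 6, 8, 2, 4, 1]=(0 7 8 2 10 1)(4 9)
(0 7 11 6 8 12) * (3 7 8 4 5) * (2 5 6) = (0 8 12)(2 5 3 7 11)(4 6) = [8, 1, 5, 7, 6, 3, 4, 11, 12, 9, 10, 2, 0]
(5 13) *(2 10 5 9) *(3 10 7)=(2 7 3 10 5 13 9)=[0, 1, 7, 10, 4, 13, 6, 3, 8, 2, 5, 11, 12, 9]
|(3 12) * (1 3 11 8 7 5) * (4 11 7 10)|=|(1 3 12 7 5)(4 11 8 10)|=20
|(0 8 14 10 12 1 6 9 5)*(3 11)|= |(0 8 14 10 12 1 6 9 5)(3 11)|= 18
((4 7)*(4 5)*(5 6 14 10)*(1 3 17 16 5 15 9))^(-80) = ((1 3 17 16 5 4 7 6 14 10 15 9))^(-80) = (1 5 14)(3 4 10)(6 9 16)(7 15 17)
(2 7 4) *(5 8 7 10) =(2 10 5 8 7 4) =[0, 1, 10, 3, 2, 8, 6, 4, 7, 9, 5]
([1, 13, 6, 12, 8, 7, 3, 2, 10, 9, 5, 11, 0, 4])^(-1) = [12, 0, 7, 6, 13, 10, 2, 5, 4, 9, 8, 11, 3, 1]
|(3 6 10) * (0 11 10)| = 5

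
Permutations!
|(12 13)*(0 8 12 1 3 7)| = 7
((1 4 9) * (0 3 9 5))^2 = (0 9 4)(1 5 3)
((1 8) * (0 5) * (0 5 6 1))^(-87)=((0 6 1 8))^(-87)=(0 6 1 8)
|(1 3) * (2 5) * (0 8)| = 2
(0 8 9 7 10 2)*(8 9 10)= [9, 1, 0, 3, 4, 5, 6, 8, 10, 7, 2]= (0 9 7 8 10 2)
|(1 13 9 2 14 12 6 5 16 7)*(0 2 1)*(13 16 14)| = |(0 2 13 9 1 16 7)(5 14 12 6)| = 28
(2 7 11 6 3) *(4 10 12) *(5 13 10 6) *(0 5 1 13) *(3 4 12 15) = (0 5)(1 13 10 15 3 2 7 11)(4 6) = [5, 13, 7, 2, 6, 0, 4, 11, 8, 9, 15, 1, 12, 10, 14, 3]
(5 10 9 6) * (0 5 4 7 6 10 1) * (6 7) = (0 5 1)(4 6)(9 10) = [5, 0, 2, 3, 6, 1, 4, 7, 8, 10, 9]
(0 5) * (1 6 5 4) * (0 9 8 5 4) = (1 6 4)(5 9 8) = [0, 6, 2, 3, 1, 9, 4, 7, 5, 8]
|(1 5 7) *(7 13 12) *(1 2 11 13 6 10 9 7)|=10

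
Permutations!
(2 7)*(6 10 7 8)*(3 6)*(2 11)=[0, 1, 8, 6, 4, 5, 10, 11, 3, 9, 7, 2]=(2 8 3 6 10 7 11)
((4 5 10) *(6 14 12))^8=((4 5 10)(6 14 12))^8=(4 10 5)(6 12 14)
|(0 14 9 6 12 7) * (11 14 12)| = 12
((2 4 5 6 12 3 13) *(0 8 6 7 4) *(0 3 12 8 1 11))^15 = ((0 1 11)(2 3 13)(4 5 7)(6 8))^15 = (13)(6 8)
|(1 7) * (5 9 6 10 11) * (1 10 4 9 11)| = 6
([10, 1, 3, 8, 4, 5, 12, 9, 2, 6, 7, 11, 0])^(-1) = [12, 1, 8, 2, 4, 5, 9, 10, 3, 7, 0, 11, 6]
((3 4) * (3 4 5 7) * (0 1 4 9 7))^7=(9)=((0 1 4 9 7 3 5))^7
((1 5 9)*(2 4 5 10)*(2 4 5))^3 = ((1 10 4 2 5 9))^3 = (1 2)(4 9)(5 10)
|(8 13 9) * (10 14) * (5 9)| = |(5 9 8 13)(10 14)| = 4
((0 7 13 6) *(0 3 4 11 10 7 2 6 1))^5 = (0 11)(1 4)(2 10)(3 13)(6 7)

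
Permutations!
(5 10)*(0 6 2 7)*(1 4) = [6, 4, 7, 3, 1, 10, 2, 0, 8, 9, 5] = (0 6 2 7)(1 4)(5 10)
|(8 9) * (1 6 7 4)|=|(1 6 7 4)(8 9)|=4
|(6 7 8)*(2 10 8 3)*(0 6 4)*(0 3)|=|(0 6 7)(2 10 8 4 3)|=15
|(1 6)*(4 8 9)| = |(1 6)(4 8 9)| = 6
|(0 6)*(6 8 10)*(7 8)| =5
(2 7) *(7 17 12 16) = (2 17 12 16 7) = [0, 1, 17, 3, 4, 5, 6, 2, 8, 9, 10, 11, 16, 13, 14, 15, 7, 12]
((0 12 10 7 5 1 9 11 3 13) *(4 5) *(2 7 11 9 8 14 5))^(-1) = (0 13 3 11 10 12)(1 5 14 8)(2 4 7)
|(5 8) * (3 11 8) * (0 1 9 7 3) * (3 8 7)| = 8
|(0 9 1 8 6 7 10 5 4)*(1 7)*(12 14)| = 6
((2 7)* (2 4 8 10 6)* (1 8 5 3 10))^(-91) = ((1 8)(2 7 4 5 3 10 6))^(-91) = (10)(1 8)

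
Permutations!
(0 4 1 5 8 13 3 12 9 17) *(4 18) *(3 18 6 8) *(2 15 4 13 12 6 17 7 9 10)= (0 17)(1 5 3 6 8 12 10 2 15 4)(7 9)(13 18)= [17, 5, 15, 6, 1, 3, 8, 9, 12, 7, 2, 11, 10, 18, 14, 4, 16, 0, 13]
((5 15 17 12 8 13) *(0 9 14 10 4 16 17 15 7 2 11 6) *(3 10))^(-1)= (0 6 11 2 7 5 13 8 12 17 16 4 10 3 14 9)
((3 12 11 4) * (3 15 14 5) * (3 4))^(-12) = ((3 12 11)(4 15 14 5))^(-12) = (15)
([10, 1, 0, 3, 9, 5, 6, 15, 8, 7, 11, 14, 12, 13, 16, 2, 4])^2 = (0 11 16 9 15)(2 10 14 4 7)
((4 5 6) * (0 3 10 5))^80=(0 10 6)(3 5 4)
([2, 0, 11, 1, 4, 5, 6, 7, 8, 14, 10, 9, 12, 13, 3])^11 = (0 14 2 3 11 1 9)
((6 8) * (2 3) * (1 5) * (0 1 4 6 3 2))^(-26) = (0 5 6 3 1 4 8)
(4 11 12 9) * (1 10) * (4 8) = [0, 10, 2, 3, 11, 5, 6, 7, 4, 8, 1, 12, 9] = (1 10)(4 11 12 9 8)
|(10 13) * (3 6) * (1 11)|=|(1 11)(3 6)(10 13)|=2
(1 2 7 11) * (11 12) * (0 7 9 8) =(0 7 12 11 1 2 9 8) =[7, 2, 9, 3, 4, 5, 6, 12, 0, 8, 10, 1, 11]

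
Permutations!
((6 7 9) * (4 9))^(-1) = ((4 9 6 7))^(-1) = (4 7 6 9)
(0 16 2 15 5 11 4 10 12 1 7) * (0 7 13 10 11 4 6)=(0 16 2 15 5 4 11 6)(1 13 10 12)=[16, 13, 15, 3, 11, 4, 0, 7, 8, 9, 12, 6, 1, 10, 14, 5, 2]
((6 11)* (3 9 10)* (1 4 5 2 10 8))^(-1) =(1 8 9 3 10 2 5 4)(6 11)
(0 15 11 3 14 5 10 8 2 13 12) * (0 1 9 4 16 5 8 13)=(0 15 11 3 14 8 2)(1 9 4 16 5 10 13 12)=[15, 9, 0, 14, 16, 10, 6, 7, 2, 4, 13, 3, 1, 12, 8, 11, 5]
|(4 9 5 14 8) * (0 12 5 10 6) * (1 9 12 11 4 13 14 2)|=|(0 11 4 12 5 2 1 9 10 6)(8 13 14)|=30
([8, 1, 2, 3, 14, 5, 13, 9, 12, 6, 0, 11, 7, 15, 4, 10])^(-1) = (0 10 15 13 6 9 7 12 8)(4 14)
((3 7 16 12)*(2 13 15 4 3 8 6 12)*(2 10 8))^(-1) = (2 12 6 8 10 16 7 3 4 15 13)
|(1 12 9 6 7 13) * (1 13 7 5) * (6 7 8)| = 7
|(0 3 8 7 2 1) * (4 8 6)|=8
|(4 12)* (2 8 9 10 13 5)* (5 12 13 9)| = 6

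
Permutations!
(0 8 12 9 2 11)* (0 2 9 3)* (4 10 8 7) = (0 7 4 10 8 12 3)(2 11) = [7, 1, 11, 0, 10, 5, 6, 4, 12, 9, 8, 2, 3]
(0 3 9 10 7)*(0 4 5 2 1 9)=(0 3)(1 9 10 7 4 5 2)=[3, 9, 1, 0, 5, 2, 6, 4, 8, 10, 7]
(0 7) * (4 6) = (0 7)(4 6) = [7, 1, 2, 3, 6, 5, 4, 0]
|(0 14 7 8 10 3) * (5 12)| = |(0 14 7 8 10 3)(5 12)| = 6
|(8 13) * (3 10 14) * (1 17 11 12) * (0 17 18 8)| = 24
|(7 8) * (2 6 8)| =4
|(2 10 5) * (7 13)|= |(2 10 5)(7 13)|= 6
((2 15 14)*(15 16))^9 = (2 16 15 14)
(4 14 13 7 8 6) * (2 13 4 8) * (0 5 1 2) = (0 5 1 2 13 7)(4 14)(6 8) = [5, 2, 13, 3, 14, 1, 8, 0, 6, 9, 10, 11, 12, 7, 4]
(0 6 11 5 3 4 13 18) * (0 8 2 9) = (0 6 11 5 3 4 13 18 8 2 9) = [6, 1, 9, 4, 13, 3, 11, 7, 2, 0, 10, 5, 12, 18, 14, 15, 16, 17, 8]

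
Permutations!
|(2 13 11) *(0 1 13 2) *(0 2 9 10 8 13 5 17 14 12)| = |(0 1 5 17 14 12)(2 9 10 8 13 11)| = 6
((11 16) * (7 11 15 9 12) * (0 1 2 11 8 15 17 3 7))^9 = ((0 1 2 11 16 17 3 7 8 15 9 12))^9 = (0 15 3 11)(1 9 7 16)(2 12 8 17)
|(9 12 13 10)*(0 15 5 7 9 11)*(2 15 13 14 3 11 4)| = 13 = |(0 13 10 4 2 15 5 7 9 12 14 3 11)|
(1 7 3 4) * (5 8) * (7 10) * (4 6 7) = (1 10 4)(3 6 7)(5 8) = [0, 10, 2, 6, 1, 8, 7, 3, 5, 9, 4]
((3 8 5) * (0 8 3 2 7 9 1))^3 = (0 2 1 5 9 8 7)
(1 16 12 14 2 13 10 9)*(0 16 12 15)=(0 16 15)(1 12 14 2 13 10 9)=[16, 12, 13, 3, 4, 5, 6, 7, 8, 1, 9, 11, 14, 10, 2, 0, 15]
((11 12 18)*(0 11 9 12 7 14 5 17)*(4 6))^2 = (0 7 5)(9 18 12)(11 14 17)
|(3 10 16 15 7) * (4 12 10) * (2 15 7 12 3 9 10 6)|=|(2 15 12 6)(3 4)(7 9 10 16)|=4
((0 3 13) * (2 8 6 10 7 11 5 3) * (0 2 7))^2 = (0 11 3 2 6)(5 13 8 10 7)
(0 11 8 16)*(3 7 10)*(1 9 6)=(0 11 8 16)(1 9 6)(3 7 10)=[11, 9, 2, 7, 4, 5, 1, 10, 16, 6, 3, 8, 12, 13, 14, 15, 0]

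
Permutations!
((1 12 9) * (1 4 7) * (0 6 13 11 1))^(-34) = ((0 6 13 11 1 12 9 4 7))^(-34) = (0 13 1 9 7 6 11 12 4)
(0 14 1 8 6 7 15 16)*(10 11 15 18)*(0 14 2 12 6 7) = (0 2 12 6)(1 8 7 18 10 11 15 16 14) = [2, 8, 12, 3, 4, 5, 0, 18, 7, 9, 11, 15, 6, 13, 1, 16, 14, 17, 10]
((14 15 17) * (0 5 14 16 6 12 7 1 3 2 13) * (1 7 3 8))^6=(0 6 5 12 14 3 15 2 17 13 16)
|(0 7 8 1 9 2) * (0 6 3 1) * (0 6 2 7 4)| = |(0 4)(1 9 7 8 6 3)| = 6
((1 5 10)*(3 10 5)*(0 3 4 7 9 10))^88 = (1 9 4 10 7)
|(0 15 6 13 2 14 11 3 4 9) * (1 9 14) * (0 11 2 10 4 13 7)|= 36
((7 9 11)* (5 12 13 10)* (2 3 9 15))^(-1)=(2 15 7 11 9 3)(5 10 13 12)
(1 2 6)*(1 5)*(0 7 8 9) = [7, 2, 6, 3, 4, 1, 5, 8, 9, 0] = (0 7 8 9)(1 2 6 5)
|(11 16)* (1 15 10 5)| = 4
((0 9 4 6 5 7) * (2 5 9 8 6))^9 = ((0 8 6 9 4 2 5 7))^9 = (0 8 6 9 4 2 5 7)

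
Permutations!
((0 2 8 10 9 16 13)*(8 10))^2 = ((0 2 10 9 16 13))^2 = (0 10 16)(2 9 13)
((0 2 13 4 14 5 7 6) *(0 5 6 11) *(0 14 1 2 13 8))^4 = (0 2 4)(1 13 8)(5 6 14 11 7)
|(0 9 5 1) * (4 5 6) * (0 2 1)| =|(0 9 6 4 5)(1 2)| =10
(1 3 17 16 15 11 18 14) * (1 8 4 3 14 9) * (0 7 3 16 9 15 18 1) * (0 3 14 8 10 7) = (1 8 4 16 18 15 11)(3 17 9)(7 14 10) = [0, 8, 2, 17, 16, 5, 6, 14, 4, 3, 7, 1, 12, 13, 10, 11, 18, 9, 15]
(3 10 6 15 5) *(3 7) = [0, 1, 2, 10, 4, 7, 15, 3, 8, 9, 6, 11, 12, 13, 14, 5] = (3 10 6 15 5 7)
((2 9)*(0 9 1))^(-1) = ((0 9 2 1))^(-1) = (0 1 2 9)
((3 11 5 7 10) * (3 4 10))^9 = (3 11 5 7)(4 10)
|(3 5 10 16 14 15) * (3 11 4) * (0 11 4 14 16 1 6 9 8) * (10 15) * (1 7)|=36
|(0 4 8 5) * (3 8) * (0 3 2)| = 3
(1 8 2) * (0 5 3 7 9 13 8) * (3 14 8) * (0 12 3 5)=(1 12 3 7 9 13 5 14 8 2)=[0, 12, 1, 7, 4, 14, 6, 9, 2, 13, 10, 11, 3, 5, 8]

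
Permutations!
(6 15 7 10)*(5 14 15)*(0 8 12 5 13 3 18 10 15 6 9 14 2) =[8, 1, 0, 18, 4, 2, 13, 15, 12, 14, 9, 11, 5, 3, 6, 7, 16, 17, 10] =(0 8 12 5 2)(3 18 10 9 14 6 13)(7 15)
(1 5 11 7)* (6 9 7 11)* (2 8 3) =[0, 5, 8, 2, 4, 6, 9, 1, 3, 7, 10, 11] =(11)(1 5 6 9 7)(2 8 3)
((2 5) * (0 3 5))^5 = ((0 3 5 2))^5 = (0 3 5 2)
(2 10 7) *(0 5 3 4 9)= (0 5 3 4 9)(2 10 7)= [5, 1, 10, 4, 9, 3, 6, 2, 8, 0, 7]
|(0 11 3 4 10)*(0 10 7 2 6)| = 7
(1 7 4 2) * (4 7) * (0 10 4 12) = [10, 12, 1, 3, 2, 5, 6, 7, 8, 9, 4, 11, 0] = (0 10 4 2 1 12)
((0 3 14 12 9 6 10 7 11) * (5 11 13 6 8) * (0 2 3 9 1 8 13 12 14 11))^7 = (14)(0 1 10 9 8 7 13 5 12 6)(2 3 11)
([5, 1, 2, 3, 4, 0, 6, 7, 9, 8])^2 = [0, 1, 2, 3, 4, 5, 6, 7, 8, 9]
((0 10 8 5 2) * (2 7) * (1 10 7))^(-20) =(10)(0 7 2) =((0 7 2)(1 10 8 5))^(-20)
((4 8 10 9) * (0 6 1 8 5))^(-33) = ((0 6 1 8 10 9 4 5))^(-33) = (0 5 4 9 10 8 1 6)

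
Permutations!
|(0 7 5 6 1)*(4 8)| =|(0 7 5 6 1)(4 8)| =10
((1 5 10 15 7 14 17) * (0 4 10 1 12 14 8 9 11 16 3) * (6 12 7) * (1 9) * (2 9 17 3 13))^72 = ((0 4 10 15 6 12 14 3)(1 5 17 7 8)(2 9 11 16 13))^72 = (1 17 8 5 7)(2 11 13 9 16)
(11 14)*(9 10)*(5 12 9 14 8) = (5 12 9 10 14 11 8) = [0, 1, 2, 3, 4, 12, 6, 7, 5, 10, 14, 8, 9, 13, 11]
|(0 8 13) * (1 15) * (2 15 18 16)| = 15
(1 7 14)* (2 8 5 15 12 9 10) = (1 7 14)(2 8 5 15 12 9 10) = [0, 7, 8, 3, 4, 15, 6, 14, 5, 10, 2, 11, 9, 13, 1, 12]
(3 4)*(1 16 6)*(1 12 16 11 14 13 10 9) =(1 11 14 13 10 9)(3 4)(6 12 16) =[0, 11, 2, 4, 3, 5, 12, 7, 8, 1, 9, 14, 16, 10, 13, 15, 6]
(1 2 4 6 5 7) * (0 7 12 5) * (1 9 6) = (0 7 9 6)(1 2 4)(5 12) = [7, 2, 4, 3, 1, 12, 0, 9, 8, 6, 10, 11, 5]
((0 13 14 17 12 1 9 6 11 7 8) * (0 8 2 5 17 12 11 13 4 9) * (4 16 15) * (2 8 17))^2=(0 15 9 13 12)(1 16 4 6 14)(7 17)(8 11)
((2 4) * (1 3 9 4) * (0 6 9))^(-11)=(0 4 3 9 1 6 2)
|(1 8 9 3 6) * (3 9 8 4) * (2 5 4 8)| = 7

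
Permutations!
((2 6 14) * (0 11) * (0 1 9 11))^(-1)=((1 9 11)(2 6 14))^(-1)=(1 11 9)(2 14 6)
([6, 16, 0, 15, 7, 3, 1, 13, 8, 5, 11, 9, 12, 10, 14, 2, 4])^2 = [1, 4, 6, 2, 13, 15, 16, 10, 8, 3, 9, 5, 12, 11, 14, 0, 7]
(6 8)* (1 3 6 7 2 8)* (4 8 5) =(1 3 6)(2 5 4 8 7) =[0, 3, 5, 6, 8, 4, 1, 2, 7]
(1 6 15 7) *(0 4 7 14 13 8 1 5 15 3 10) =(0 4 7 5 15 14 13 8 1 6 3 10) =[4, 6, 2, 10, 7, 15, 3, 5, 1, 9, 0, 11, 12, 8, 13, 14]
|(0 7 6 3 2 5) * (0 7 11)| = |(0 11)(2 5 7 6 3)| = 10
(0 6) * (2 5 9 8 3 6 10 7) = (0 10 7 2 5 9 8 3 6) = [10, 1, 5, 6, 4, 9, 0, 2, 3, 8, 7]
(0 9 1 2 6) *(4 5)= (0 9 1 2 6)(4 5)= [9, 2, 6, 3, 5, 4, 0, 7, 8, 1]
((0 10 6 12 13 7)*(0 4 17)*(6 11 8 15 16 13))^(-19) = ((0 10 11 8 15 16 13 7 4 17)(6 12))^(-19) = (0 10 11 8 15 16 13 7 4 17)(6 12)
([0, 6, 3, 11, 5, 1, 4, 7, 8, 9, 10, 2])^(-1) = [0, 5, 11, 2, 6, 4, 1, 7, 8, 9, 10, 3]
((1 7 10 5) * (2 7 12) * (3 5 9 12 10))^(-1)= (1 5 3 7 2 12 9 10)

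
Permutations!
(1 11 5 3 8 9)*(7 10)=[0, 11, 2, 8, 4, 3, 6, 10, 9, 1, 7, 5]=(1 11 5 3 8 9)(7 10)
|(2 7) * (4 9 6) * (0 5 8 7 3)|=6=|(0 5 8 7 2 3)(4 9 6)|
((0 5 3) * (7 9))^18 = ((0 5 3)(7 9))^18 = (9)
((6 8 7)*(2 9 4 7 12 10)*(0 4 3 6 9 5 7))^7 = (0 4)(2 12 6 9 5 10 8 3 7)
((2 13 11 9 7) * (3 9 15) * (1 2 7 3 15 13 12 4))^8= (15)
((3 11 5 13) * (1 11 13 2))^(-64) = ((1 11 5 2)(3 13))^(-64) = (13)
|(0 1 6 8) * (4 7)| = 4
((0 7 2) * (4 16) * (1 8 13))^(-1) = (0 2 7)(1 13 8)(4 16)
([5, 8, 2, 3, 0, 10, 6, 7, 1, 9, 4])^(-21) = [4, 8, 2, 3, 10, 0, 6, 7, 1, 9, 5]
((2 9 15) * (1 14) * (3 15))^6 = ((1 14)(2 9 3 15))^6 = (2 3)(9 15)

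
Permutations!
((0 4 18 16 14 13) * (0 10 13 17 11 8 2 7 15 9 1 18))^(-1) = (0 4)(1 9 15 7 2 8 11 17 14 16 18)(10 13)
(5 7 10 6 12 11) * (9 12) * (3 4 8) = (3 4 8)(5 7 10 6 9 12 11) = [0, 1, 2, 4, 8, 7, 9, 10, 3, 12, 6, 5, 11]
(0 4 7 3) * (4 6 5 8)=(0 6 5 8 4 7 3)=[6, 1, 2, 0, 7, 8, 5, 3, 4]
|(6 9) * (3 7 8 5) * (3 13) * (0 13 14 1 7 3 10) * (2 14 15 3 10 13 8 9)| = 6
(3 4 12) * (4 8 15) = [0, 1, 2, 8, 12, 5, 6, 7, 15, 9, 10, 11, 3, 13, 14, 4] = (3 8 15 4 12)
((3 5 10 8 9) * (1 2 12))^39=(12)(3 9 8 10 5)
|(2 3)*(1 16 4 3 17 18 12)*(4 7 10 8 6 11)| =13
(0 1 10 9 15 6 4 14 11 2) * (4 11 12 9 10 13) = [1, 13, 0, 3, 14, 5, 11, 7, 8, 15, 10, 2, 9, 4, 12, 6] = (0 1 13 4 14 12 9 15 6 11 2)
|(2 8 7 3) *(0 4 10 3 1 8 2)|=|(0 4 10 3)(1 8 7)|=12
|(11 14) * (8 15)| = |(8 15)(11 14)| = 2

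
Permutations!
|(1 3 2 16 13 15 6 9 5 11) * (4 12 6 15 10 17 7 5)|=20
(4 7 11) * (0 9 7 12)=(0 9 7 11 4 12)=[9, 1, 2, 3, 12, 5, 6, 11, 8, 7, 10, 4, 0]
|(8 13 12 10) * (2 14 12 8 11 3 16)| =14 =|(2 14 12 10 11 3 16)(8 13)|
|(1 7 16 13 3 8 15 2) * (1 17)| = 9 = |(1 7 16 13 3 8 15 2 17)|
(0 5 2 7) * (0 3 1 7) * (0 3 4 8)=(0 5 2 3 1 7 4 8)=[5, 7, 3, 1, 8, 2, 6, 4, 0]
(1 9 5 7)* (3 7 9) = (1 3 7)(5 9) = [0, 3, 2, 7, 4, 9, 6, 1, 8, 5]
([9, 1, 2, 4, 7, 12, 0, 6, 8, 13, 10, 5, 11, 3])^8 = [9, 1, 2, 4, 7, 11, 0, 6, 8, 13, 10, 12, 5, 3]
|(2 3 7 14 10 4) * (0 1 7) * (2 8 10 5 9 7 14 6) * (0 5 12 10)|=|(0 1 14 12 10 4 8)(2 3 5 9 7 6)|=42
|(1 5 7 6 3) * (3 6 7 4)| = 4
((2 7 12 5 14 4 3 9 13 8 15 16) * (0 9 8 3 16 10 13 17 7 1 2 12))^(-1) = ((0 9 17 7)(1 2)(3 8 15 10 13)(4 16 12 5 14))^(-1) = (0 7 17 9)(1 2)(3 13 10 15 8)(4 14 5 12 16)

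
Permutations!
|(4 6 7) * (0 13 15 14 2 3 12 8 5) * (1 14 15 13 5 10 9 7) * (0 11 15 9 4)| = 18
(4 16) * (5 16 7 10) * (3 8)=[0, 1, 2, 8, 7, 16, 6, 10, 3, 9, 5, 11, 12, 13, 14, 15, 4]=(3 8)(4 7 10 5 16)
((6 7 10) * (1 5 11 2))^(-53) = ((1 5 11 2)(6 7 10))^(-53) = (1 2 11 5)(6 7 10)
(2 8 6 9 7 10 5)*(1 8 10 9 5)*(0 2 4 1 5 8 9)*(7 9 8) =(0 2 10 5 4 1 8 6 7) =[2, 8, 10, 3, 1, 4, 7, 0, 6, 9, 5]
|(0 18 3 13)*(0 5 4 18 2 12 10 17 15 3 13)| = 28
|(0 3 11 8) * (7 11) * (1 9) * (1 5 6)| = 20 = |(0 3 7 11 8)(1 9 5 6)|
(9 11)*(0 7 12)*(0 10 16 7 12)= [12, 1, 2, 3, 4, 5, 6, 0, 8, 11, 16, 9, 10, 13, 14, 15, 7]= (0 12 10 16 7)(9 11)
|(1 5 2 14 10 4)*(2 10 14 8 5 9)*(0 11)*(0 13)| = |(14)(0 11 13)(1 9 2 8 5 10 4)| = 21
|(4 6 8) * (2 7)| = 6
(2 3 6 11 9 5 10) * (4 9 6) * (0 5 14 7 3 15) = [5, 1, 15, 4, 9, 10, 11, 3, 8, 14, 2, 6, 12, 13, 7, 0] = (0 5 10 2 15)(3 4 9 14 7)(6 11)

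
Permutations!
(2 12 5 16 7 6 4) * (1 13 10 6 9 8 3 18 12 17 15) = (1 13 10 6 4 2 17 15)(3 18 12 5 16 7 9 8) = [0, 13, 17, 18, 2, 16, 4, 9, 3, 8, 6, 11, 5, 10, 14, 1, 7, 15, 12]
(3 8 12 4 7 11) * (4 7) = (3 8 12 7 11) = [0, 1, 2, 8, 4, 5, 6, 11, 12, 9, 10, 3, 7]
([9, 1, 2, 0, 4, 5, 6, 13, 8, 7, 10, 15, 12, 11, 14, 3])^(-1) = (0 3 15 11 13 7 9)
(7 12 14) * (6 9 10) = (6 9 10)(7 12 14) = [0, 1, 2, 3, 4, 5, 9, 12, 8, 10, 6, 11, 14, 13, 7]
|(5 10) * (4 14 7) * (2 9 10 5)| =3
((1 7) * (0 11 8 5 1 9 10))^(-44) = (0 1)(5 10)(7 11)(8 9)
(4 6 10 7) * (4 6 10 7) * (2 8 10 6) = (2 8 10 4 6 7) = [0, 1, 8, 3, 6, 5, 7, 2, 10, 9, 4]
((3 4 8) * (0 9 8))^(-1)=(0 4 3 8 9)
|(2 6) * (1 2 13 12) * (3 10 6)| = |(1 2 3 10 6 13 12)| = 7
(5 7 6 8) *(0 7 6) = [7, 1, 2, 3, 4, 6, 8, 0, 5] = (0 7)(5 6 8)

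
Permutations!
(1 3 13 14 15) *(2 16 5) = (1 3 13 14 15)(2 16 5) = [0, 3, 16, 13, 4, 2, 6, 7, 8, 9, 10, 11, 12, 14, 15, 1, 5]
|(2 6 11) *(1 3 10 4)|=12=|(1 3 10 4)(2 6 11)|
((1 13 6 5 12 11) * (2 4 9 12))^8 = ((1 13 6 5 2 4 9 12 11))^8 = (1 11 12 9 4 2 5 6 13)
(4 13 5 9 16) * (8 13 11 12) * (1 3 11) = (1 3 11 12 8 13 5 9 16 4) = [0, 3, 2, 11, 1, 9, 6, 7, 13, 16, 10, 12, 8, 5, 14, 15, 4]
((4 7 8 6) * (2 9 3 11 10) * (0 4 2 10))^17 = (0 11 3 9 2 6 8 7 4)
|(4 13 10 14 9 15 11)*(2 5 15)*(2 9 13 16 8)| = 21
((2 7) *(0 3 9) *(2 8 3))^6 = (9)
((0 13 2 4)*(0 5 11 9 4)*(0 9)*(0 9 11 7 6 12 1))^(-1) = ((0 13 2 11 9 4 5 7 6 12 1))^(-1) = (0 1 12 6 7 5 4 9 11 2 13)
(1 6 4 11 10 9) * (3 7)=(1 6 4 11 10 9)(3 7)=[0, 6, 2, 7, 11, 5, 4, 3, 8, 1, 9, 10]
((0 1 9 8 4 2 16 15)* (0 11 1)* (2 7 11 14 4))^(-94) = (1 14 8 7 16)(2 11 15 9 4)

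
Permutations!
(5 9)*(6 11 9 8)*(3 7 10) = (3 7 10)(5 8 6 11 9) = [0, 1, 2, 7, 4, 8, 11, 10, 6, 5, 3, 9]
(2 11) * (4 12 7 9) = (2 11)(4 12 7 9) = [0, 1, 11, 3, 12, 5, 6, 9, 8, 4, 10, 2, 7]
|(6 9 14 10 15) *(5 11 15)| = 7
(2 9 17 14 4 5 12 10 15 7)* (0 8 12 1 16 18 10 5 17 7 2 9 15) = [8, 16, 15, 3, 17, 1, 6, 9, 12, 7, 0, 11, 5, 13, 4, 2, 18, 14, 10] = (0 8 12 5 1 16 18 10)(2 15)(4 17 14)(7 9)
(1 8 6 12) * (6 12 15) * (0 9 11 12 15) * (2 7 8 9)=(0 2 7 8 15 6)(1 9 11 12)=[2, 9, 7, 3, 4, 5, 0, 8, 15, 11, 10, 12, 1, 13, 14, 6]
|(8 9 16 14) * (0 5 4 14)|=|(0 5 4 14 8 9 16)|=7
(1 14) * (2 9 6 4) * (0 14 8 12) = (0 14 1 8 12)(2 9 6 4) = [14, 8, 9, 3, 2, 5, 4, 7, 12, 6, 10, 11, 0, 13, 1]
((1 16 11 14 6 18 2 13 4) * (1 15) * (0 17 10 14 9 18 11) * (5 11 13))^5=(18)(0 13)(1 14)(4 17)(6 16)(10 15)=((0 17 10 14 6 13 4 15 1 16)(2 5 11 9 18))^5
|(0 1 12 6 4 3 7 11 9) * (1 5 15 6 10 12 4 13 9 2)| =6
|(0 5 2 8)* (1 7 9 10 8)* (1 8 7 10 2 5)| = 7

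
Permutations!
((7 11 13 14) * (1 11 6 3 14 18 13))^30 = ((1 11)(3 14 7 6)(13 18))^30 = (18)(3 7)(6 14)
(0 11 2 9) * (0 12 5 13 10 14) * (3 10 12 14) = [11, 1, 9, 10, 4, 13, 6, 7, 8, 14, 3, 2, 5, 12, 0] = (0 11 2 9 14)(3 10)(5 13 12)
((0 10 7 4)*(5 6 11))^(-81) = ((0 10 7 4)(5 6 11))^(-81) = (11)(0 4 7 10)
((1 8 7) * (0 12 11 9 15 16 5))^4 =((0 12 11 9 15 16 5)(1 8 7))^4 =(0 15 12 16 11 5 9)(1 8 7)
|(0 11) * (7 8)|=2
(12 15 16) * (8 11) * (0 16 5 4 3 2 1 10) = (0 16 12 15 5 4 3 2 1 10)(8 11) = [16, 10, 1, 2, 3, 4, 6, 7, 11, 9, 0, 8, 15, 13, 14, 5, 12]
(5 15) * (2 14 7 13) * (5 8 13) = (2 14 7 5 15 8 13) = [0, 1, 14, 3, 4, 15, 6, 5, 13, 9, 10, 11, 12, 2, 7, 8]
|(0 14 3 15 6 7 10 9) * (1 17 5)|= |(0 14 3 15 6 7 10 9)(1 17 5)|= 24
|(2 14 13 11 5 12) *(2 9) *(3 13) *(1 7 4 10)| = |(1 7 4 10)(2 14 3 13 11 5 12 9)| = 8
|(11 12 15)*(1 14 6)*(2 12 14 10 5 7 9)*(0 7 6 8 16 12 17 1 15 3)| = |(0 7 9 2 17 1 10 5 6 15 11 14 8 16 12 3)| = 16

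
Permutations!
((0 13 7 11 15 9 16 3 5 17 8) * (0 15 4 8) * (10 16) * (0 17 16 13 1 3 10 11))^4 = ((17)(0 1 3 5 16 10 13 7)(4 8 15 9 11))^4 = (17)(0 16)(1 10)(3 13)(4 11 9 15 8)(5 7)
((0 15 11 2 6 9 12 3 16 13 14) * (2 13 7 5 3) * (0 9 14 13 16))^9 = (0 11 7 3 15 16 5)(2 12 9 14 6)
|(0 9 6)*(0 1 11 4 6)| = 4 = |(0 9)(1 11 4 6)|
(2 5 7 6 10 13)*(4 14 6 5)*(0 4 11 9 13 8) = (0 4 14 6 10 8)(2 11 9 13)(5 7) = [4, 1, 11, 3, 14, 7, 10, 5, 0, 13, 8, 9, 12, 2, 6]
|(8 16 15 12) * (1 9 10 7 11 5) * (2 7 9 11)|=|(1 11 5)(2 7)(8 16 15 12)(9 10)|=12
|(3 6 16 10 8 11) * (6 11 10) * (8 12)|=6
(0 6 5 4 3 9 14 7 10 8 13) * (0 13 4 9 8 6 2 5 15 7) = [2, 1, 5, 8, 3, 9, 15, 10, 4, 14, 6, 11, 12, 13, 0, 7] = (0 2 5 9 14)(3 8 4)(6 15 7 10)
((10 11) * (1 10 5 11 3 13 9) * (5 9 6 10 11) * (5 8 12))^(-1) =(1 9 11)(3 10 6 13)(5 12 8)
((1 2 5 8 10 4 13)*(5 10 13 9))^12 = ((1 2 10 4 9 5 8 13))^12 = (1 9)(2 5)(4 13)(8 10)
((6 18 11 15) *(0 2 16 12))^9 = (0 2 16 12)(6 18 11 15)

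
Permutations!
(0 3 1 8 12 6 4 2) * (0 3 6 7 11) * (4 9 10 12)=[6, 8, 3, 1, 2, 5, 9, 11, 4, 10, 12, 0, 7]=(0 6 9 10 12 7 11)(1 8 4 2 3)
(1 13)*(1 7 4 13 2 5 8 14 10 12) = (1 2 5 8 14 10 12)(4 13 7) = [0, 2, 5, 3, 13, 8, 6, 4, 14, 9, 12, 11, 1, 7, 10]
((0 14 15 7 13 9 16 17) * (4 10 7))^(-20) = (17)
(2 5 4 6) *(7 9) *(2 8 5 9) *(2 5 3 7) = [0, 1, 9, 7, 6, 4, 8, 5, 3, 2] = (2 9)(3 7 5 4 6 8)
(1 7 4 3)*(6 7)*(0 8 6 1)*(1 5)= (0 8 6 7 4 3)(1 5)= [8, 5, 2, 0, 3, 1, 7, 4, 6]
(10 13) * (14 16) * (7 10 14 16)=[0, 1, 2, 3, 4, 5, 6, 10, 8, 9, 13, 11, 12, 14, 7, 15, 16]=(16)(7 10 13 14)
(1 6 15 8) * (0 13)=[13, 6, 2, 3, 4, 5, 15, 7, 1, 9, 10, 11, 12, 0, 14, 8]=(0 13)(1 6 15 8)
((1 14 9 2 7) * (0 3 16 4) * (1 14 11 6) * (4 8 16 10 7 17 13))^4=(0 14 13 10 2)(1 11 6)(3 9 4 7 17)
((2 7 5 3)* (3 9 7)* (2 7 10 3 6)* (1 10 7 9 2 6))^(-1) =((1 10 3 9 7 5 2))^(-1) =(1 2 5 7 9 3 10)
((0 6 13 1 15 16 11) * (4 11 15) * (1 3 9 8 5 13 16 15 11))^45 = (0 6 16 11)(1 4)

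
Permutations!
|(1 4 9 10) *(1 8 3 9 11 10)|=7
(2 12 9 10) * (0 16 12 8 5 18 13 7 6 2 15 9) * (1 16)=(0 1 16 12)(2 8 5 18 13 7 6)(9 10 15)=[1, 16, 8, 3, 4, 18, 2, 6, 5, 10, 15, 11, 0, 7, 14, 9, 12, 17, 13]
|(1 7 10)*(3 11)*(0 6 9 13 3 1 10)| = |(0 6 9 13 3 11 1 7)| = 8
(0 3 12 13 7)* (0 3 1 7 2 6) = (0 1 7 3 12 13 2 6) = [1, 7, 6, 12, 4, 5, 0, 3, 8, 9, 10, 11, 13, 2]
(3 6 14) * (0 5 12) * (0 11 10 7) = (0 5 12 11 10 7)(3 6 14) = [5, 1, 2, 6, 4, 12, 14, 0, 8, 9, 7, 10, 11, 13, 3]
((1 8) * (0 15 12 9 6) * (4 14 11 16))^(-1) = ((0 15 12 9 6)(1 8)(4 14 11 16))^(-1) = (0 6 9 12 15)(1 8)(4 16 11 14)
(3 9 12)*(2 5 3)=(2 5 3 9 12)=[0, 1, 5, 9, 4, 3, 6, 7, 8, 12, 10, 11, 2]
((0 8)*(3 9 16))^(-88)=(3 16 9)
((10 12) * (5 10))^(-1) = ((5 10 12))^(-1) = (5 12 10)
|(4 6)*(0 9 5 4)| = 5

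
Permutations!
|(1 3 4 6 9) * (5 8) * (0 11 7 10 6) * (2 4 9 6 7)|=12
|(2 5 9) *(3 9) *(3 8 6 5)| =|(2 3 9)(5 8 6)| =3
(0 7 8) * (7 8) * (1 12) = (0 8)(1 12) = [8, 12, 2, 3, 4, 5, 6, 7, 0, 9, 10, 11, 1]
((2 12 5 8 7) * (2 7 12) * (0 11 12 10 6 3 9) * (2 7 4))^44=((0 11 12 5 8 10 6 3 9)(2 7 4))^44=(0 9 3 6 10 8 5 12 11)(2 4 7)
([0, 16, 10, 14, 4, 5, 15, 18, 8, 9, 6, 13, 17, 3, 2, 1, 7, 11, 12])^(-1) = [0, 15, 14, 13, 4, 5, 10, 16, 8, 9, 2, 17, 18, 11, 3, 6, 1, 12, 7]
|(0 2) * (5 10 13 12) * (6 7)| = 4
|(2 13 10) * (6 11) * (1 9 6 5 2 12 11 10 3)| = 10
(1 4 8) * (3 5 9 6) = (1 4 8)(3 5 9 6) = [0, 4, 2, 5, 8, 9, 3, 7, 1, 6]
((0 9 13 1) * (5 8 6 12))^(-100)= (13)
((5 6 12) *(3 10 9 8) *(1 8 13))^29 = (1 13 9 10 3 8)(5 12 6)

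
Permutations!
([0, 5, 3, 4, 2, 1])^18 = (5)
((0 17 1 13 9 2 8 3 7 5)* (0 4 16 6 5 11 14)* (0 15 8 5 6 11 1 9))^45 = (17)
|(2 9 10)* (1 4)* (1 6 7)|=12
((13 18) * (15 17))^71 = (13 18)(15 17)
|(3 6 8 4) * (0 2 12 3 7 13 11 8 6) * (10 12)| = 5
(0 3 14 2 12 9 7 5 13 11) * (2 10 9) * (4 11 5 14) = (0 3 4 11)(2 12)(5 13)(7 14 10 9) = [3, 1, 12, 4, 11, 13, 6, 14, 8, 7, 9, 0, 2, 5, 10]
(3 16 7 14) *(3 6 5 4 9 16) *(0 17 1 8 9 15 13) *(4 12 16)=(0 17 1 8 9 4 15 13)(5 12 16 7 14 6)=[17, 8, 2, 3, 15, 12, 5, 14, 9, 4, 10, 11, 16, 0, 6, 13, 7, 1]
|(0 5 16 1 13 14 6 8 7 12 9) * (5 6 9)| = 11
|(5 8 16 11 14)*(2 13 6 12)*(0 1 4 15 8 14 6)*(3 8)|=|(0 1 4 15 3 8 16 11 6 12 2 13)(5 14)|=12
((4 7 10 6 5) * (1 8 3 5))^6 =(1 10 4 3)(5 8 6 7)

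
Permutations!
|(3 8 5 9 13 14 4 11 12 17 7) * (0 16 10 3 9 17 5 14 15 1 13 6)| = 42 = |(0 16 10 3 8 14 4 11 12 5 17 7 9 6)(1 13 15)|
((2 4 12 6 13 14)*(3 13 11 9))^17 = (2 14 13 3 9 11 6 12 4)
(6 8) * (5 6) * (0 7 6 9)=(0 7 6 8 5 9)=[7, 1, 2, 3, 4, 9, 8, 6, 5, 0]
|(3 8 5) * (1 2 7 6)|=|(1 2 7 6)(3 8 5)|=12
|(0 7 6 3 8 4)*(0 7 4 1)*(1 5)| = 8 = |(0 4 7 6 3 8 5 1)|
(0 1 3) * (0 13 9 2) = (0 1 3 13 9 2) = [1, 3, 0, 13, 4, 5, 6, 7, 8, 2, 10, 11, 12, 9]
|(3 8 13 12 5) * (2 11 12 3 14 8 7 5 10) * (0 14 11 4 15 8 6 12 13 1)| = |(0 14 6 12 10 2 4 15 8 1)(3 7 5 11 13)| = 10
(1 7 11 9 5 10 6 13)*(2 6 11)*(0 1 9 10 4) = (0 1 7 2 6 13 9 5 4)(10 11) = [1, 7, 6, 3, 0, 4, 13, 2, 8, 5, 11, 10, 12, 9]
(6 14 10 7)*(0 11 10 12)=(0 11 10 7 6 14 12)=[11, 1, 2, 3, 4, 5, 14, 6, 8, 9, 7, 10, 0, 13, 12]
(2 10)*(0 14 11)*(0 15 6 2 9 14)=(2 10 9 14 11 15 6)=[0, 1, 10, 3, 4, 5, 2, 7, 8, 14, 9, 15, 12, 13, 11, 6]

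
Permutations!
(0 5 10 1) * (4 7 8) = (0 5 10 1)(4 7 8) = [5, 0, 2, 3, 7, 10, 6, 8, 4, 9, 1]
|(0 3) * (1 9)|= |(0 3)(1 9)|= 2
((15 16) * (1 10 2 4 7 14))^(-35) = (1 10 2 4 7 14)(15 16)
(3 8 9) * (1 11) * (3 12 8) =[0, 11, 2, 3, 4, 5, 6, 7, 9, 12, 10, 1, 8] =(1 11)(8 9 12)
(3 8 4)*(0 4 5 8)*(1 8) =(0 4 3)(1 8 5) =[4, 8, 2, 0, 3, 1, 6, 7, 5]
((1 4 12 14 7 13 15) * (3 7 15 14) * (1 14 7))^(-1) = ((1 4 12 3)(7 13)(14 15))^(-1) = (1 3 12 4)(7 13)(14 15)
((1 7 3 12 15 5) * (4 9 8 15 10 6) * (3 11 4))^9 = (1 7 11 4 9 8 15 5)(3 12 10 6)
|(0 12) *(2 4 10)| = |(0 12)(2 4 10)| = 6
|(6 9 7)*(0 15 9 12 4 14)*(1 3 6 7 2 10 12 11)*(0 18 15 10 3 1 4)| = 9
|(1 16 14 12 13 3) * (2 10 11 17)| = 12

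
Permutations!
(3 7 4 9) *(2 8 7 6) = (2 8 7 4 9 3 6) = [0, 1, 8, 6, 9, 5, 2, 4, 7, 3]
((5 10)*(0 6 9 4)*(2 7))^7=((0 6 9 4)(2 7)(5 10))^7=(0 4 9 6)(2 7)(5 10)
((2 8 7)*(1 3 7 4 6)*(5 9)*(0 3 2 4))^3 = ((0 3 7 4 6 1 2 8)(5 9))^3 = (0 4 2 3 6 8 7 1)(5 9)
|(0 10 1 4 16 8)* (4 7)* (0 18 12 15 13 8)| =30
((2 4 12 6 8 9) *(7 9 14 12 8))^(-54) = (2 8 12 7)(4 14 6 9)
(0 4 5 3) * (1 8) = (0 4 5 3)(1 8) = [4, 8, 2, 0, 5, 3, 6, 7, 1]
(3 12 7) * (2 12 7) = (2 12)(3 7) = [0, 1, 12, 7, 4, 5, 6, 3, 8, 9, 10, 11, 2]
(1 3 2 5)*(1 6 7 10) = (1 3 2 5 6 7 10) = [0, 3, 5, 2, 4, 6, 7, 10, 8, 9, 1]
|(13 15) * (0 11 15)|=|(0 11 15 13)|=4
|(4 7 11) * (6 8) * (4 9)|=4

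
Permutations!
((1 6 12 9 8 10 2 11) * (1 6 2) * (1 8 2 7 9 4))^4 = (1 11)(2 4)(6 7)(9 12)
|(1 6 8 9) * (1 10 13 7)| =|(1 6 8 9 10 13 7)| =7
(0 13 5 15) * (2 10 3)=(0 13 5 15)(2 10 3)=[13, 1, 10, 2, 4, 15, 6, 7, 8, 9, 3, 11, 12, 5, 14, 0]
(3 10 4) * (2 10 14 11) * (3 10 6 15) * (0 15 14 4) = [15, 1, 6, 4, 10, 5, 14, 7, 8, 9, 0, 2, 12, 13, 11, 3] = (0 15 3 4 10)(2 6 14 11)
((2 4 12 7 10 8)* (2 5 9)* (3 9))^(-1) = ((2 4 12 7 10 8 5 3 9))^(-1) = (2 9 3 5 8 10 7 12 4)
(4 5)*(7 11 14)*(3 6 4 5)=[0, 1, 2, 6, 3, 5, 4, 11, 8, 9, 10, 14, 12, 13, 7]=(3 6 4)(7 11 14)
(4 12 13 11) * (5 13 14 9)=(4 12 14 9 5 13 11)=[0, 1, 2, 3, 12, 13, 6, 7, 8, 5, 10, 4, 14, 11, 9]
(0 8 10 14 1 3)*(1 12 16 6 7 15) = (0 8 10 14 12 16 6 7 15 1 3) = [8, 3, 2, 0, 4, 5, 7, 15, 10, 9, 14, 11, 16, 13, 12, 1, 6]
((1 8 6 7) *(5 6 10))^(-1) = ((1 8 10 5 6 7))^(-1) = (1 7 6 5 10 8)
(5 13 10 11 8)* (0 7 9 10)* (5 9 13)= (0 7 13)(8 9 10 11)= [7, 1, 2, 3, 4, 5, 6, 13, 9, 10, 11, 8, 12, 0]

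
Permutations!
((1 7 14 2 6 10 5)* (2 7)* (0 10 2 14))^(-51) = ((0 10 5 1 14 7)(2 6))^(-51) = (0 1)(2 6)(5 7)(10 14)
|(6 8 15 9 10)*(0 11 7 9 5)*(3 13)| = 18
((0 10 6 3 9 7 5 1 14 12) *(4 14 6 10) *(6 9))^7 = (0 12 14 4)(1 5 7 9)(3 6)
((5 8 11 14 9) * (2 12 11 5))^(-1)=((2 12 11 14 9)(5 8))^(-1)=(2 9 14 11 12)(5 8)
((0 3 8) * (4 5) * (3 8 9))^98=(9)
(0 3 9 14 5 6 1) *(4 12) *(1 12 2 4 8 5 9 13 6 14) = (0 3 13 6 12 8 5 14 9 1)(2 4) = [3, 0, 4, 13, 2, 14, 12, 7, 5, 1, 10, 11, 8, 6, 9]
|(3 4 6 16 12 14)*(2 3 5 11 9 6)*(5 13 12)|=15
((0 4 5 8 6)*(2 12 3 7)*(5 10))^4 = (12)(0 8 10)(4 6 5)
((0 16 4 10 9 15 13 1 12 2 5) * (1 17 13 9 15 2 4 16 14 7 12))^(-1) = (0 5 2 9 15 10 4 12 7 14)(13 17)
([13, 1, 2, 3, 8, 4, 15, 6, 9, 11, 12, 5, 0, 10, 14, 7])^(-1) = (0 12 10 13)(4 5 11 9 8)(6 7 15)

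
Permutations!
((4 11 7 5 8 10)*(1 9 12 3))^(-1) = ((1 9 12 3)(4 11 7 5 8 10))^(-1) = (1 3 12 9)(4 10 8 5 7 11)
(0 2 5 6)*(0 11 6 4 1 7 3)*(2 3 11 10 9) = (0 3)(1 7 11 6 10 9 2 5 4) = [3, 7, 5, 0, 1, 4, 10, 11, 8, 2, 9, 6]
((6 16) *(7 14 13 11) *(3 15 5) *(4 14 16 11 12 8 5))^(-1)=(3 5 8 12 13 14 4 15)(6 16 7 11)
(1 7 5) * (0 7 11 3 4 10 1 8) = [7, 11, 2, 4, 10, 8, 6, 5, 0, 9, 1, 3] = (0 7 5 8)(1 11 3 4 10)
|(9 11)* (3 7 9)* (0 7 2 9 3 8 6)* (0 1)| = 9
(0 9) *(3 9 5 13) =(0 5 13 3 9) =[5, 1, 2, 9, 4, 13, 6, 7, 8, 0, 10, 11, 12, 3]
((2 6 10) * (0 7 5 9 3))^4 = (0 3 9 5 7)(2 6 10)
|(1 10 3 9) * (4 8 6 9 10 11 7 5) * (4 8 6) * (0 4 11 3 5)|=|(0 4 6 9 1 3 10 5 8 11 7)|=11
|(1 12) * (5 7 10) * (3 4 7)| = |(1 12)(3 4 7 10 5)| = 10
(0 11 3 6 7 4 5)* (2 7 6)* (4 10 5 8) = (0 11 3 2 7 10 5)(4 8) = [11, 1, 7, 2, 8, 0, 6, 10, 4, 9, 5, 3]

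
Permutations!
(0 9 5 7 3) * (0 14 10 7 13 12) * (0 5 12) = (0 9 12 5 13)(3 14 10 7) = [9, 1, 2, 14, 4, 13, 6, 3, 8, 12, 7, 11, 5, 0, 10]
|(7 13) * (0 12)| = |(0 12)(7 13)| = 2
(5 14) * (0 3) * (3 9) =(0 9 3)(5 14) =[9, 1, 2, 0, 4, 14, 6, 7, 8, 3, 10, 11, 12, 13, 5]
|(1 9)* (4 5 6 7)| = |(1 9)(4 5 6 7)| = 4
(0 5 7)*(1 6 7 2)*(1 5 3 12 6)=[3, 1, 5, 12, 4, 2, 7, 0, 8, 9, 10, 11, 6]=(0 3 12 6 7)(2 5)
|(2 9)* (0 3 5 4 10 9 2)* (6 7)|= |(0 3 5 4 10 9)(6 7)|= 6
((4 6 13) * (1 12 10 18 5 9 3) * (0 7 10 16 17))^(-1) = ((0 7 10 18 5 9 3 1 12 16 17)(4 6 13))^(-1) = (0 17 16 12 1 3 9 5 18 10 7)(4 13 6)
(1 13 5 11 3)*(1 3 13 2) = (1 2)(5 11 13) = [0, 2, 1, 3, 4, 11, 6, 7, 8, 9, 10, 13, 12, 5]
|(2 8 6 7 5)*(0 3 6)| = 7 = |(0 3 6 7 5 2 8)|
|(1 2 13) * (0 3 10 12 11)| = 15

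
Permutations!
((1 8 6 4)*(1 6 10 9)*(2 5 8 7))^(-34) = (1 7 2 5 8 10 9)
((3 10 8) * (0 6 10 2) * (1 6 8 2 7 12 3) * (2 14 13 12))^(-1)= ((0 8 1 6 10 14 13 12 3 7 2))^(-1)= (0 2 7 3 12 13 14 10 6 1 8)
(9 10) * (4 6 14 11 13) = [0, 1, 2, 3, 6, 5, 14, 7, 8, 10, 9, 13, 12, 4, 11] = (4 6 14 11 13)(9 10)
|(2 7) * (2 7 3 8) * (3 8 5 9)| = 6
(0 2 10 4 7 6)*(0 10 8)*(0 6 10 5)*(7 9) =(0 2 8 6 5)(4 9 7 10) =[2, 1, 8, 3, 9, 0, 5, 10, 6, 7, 4]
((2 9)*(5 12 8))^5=(2 9)(5 8 12)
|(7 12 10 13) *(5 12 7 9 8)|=6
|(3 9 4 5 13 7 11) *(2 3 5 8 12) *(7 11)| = |(2 3 9 4 8 12)(5 13 11)| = 6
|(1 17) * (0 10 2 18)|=|(0 10 2 18)(1 17)|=4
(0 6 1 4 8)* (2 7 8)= (0 6 1 4 2 7 8)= [6, 4, 7, 3, 2, 5, 1, 8, 0]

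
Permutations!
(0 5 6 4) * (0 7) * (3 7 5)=(0 3 7)(4 5 6)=[3, 1, 2, 7, 5, 6, 4, 0]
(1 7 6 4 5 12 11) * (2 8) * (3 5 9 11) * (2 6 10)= [0, 7, 8, 5, 9, 12, 4, 10, 6, 11, 2, 1, 3]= (1 7 10 2 8 6 4 9 11)(3 5 12)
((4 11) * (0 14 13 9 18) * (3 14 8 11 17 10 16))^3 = ((0 8 11 4 17 10 16 3 14 13 9 18))^3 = (0 4 16 13)(3 9 8 17)(10 14 18 11)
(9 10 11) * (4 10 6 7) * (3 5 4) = (3 5 4 10 11 9 6 7) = [0, 1, 2, 5, 10, 4, 7, 3, 8, 6, 11, 9]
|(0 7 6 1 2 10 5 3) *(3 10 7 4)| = 12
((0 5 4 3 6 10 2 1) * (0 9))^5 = ((0 5 4 3 6 10 2 1 9))^5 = (0 10 5 2 4 1 3 9 6)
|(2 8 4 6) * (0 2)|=5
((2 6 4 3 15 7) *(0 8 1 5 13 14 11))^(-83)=(0 8 1 5 13 14 11)(2 6 4 3 15 7)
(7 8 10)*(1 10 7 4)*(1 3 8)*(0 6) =(0 6)(1 10 4 3 8 7) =[6, 10, 2, 8, 3, 5, 0, 1, 7, 9, 4]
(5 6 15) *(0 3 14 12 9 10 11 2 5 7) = [3, 1, 5, 14, 4, 6, 15, 0, 8, 10, 11, 2, 9, 13, 12, 7] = (0 3 14 12 9 10 11 2 5 6 15 7)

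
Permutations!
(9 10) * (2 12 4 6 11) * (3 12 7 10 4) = (2 7 10 9 4 6 11)(3 12) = [0, 1, 7, 12, 6, 5, 11, 10, 8, 4, 9, 2, 3]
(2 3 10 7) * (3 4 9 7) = [0, 1, 4, 10, 9, 5, 6, 2, 8, 7, 3] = (2 4 9 7)(3 10)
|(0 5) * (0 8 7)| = |(0 5 8 7)| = 4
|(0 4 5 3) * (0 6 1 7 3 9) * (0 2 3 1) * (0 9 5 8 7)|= |(0 4 8 7 1)(2 3 6 9)|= 20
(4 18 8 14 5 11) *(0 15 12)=(0 15 12)(4 18 8 14 5 11)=[15, 1, 2, 3, 18, 11, 6, 7, 14, 9, 10, 4, 0, 13, 5, 12, 16, 17, 8]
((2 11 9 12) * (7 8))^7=(2 12 9 11)(7 8)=((2 11 9 12)(7 8))^7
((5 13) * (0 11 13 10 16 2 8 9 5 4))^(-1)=(0 4 13 11)(2 16 10 5 9 8)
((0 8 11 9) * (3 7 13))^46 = (0 11)(3 7 13)(8 9)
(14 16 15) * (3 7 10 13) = (3 7 10 13)(14 16 15) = [0, 1, 2, 7, 4, 5, 6, 10, 8, 9, 13, 11, 12, 3, 16, 14, 15]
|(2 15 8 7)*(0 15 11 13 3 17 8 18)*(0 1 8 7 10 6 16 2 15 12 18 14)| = |(0 12 18 1 8 10 6 16 2 11 13 3 17 7 15 14)| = 16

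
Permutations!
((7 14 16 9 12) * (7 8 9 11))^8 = (16)(8 12 9)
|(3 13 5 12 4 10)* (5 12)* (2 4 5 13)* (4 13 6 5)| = |(2 13 12 4 10 3)(5 6)| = 6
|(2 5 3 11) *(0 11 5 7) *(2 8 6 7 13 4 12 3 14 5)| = |(0 11 8 6 7)(2 13 4 12 3)(5 14)| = 10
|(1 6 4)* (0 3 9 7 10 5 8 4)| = 10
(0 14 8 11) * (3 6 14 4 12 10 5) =(0 4 12 10 5 3 6 14 8 11) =[4, 1, 2, 6, 12, 3, 14, 7, 11, 9, 5, 0, 10, 13, 8]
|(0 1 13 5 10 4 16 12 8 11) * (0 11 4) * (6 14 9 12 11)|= 40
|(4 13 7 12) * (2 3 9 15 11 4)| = 9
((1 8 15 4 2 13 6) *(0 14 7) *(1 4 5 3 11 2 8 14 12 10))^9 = ((0 12 10 1 14 7)(2 13 6 4 8 15 5 3 11))^9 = (15)(0 1)(7 10)(12 14)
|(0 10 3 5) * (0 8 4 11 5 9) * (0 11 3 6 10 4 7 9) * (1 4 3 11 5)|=12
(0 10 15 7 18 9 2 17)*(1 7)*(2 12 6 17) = (0 10 15 1 7 18 9 12 6 17) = [10, 7, 2, 3, 4, 5, 17, 18, 8, 12, 15, 11, 6, 13, 14, 1, 16, 0, 9]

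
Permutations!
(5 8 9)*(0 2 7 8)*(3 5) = (0 2 7 8 9 3 5) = [2, 1, 7, 5, 4, 0, 6, 8, 9, 3]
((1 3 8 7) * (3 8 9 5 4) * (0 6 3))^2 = ((0 6 3 9 5 4)(1 8 7))^2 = (0 3 5)(1 7 8)(4 6 9)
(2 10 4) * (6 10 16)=(2 16 6 10 4)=[0, 1, 16, 3, 2, 5, 10, 7, 8, 9, 4, 11, 12, 13, 14, 15, 6]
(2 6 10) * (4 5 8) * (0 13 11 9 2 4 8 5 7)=(0 13 11 9 2 6 10 4 7)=[13, 1, 6, 3, 7, 5, 10, 0, 8, 2, 4, 9, 12, 11]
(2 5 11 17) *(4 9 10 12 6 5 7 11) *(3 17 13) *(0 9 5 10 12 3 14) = (0 9 12 6 10 3 17 2 7 11 13 14)(4 5) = [9, 1, 7, 17, 5, 4, 10, 11, 8, 12, 3, 13, 6, 14, 0, 15, 16, 2]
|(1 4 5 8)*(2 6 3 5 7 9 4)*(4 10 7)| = 6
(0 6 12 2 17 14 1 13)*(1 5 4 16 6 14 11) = (0 14 5 4 16 6 12 2 17 11 1 13) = [14, 13, 17, 3, 16, 4, 12, 7, 8, 9, 10, 1, 2, 0, 5, 15, 6, 11]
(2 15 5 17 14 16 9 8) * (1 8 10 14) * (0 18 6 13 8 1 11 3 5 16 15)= (0 18 6 13 8 2)(3 5 17 11)(9 10 14 15 16)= [18, 1, 0, 5, 4, 17, 13, 7, 2, 10, 14, 3, 12, 8, 15, 16, 9, 11, 6]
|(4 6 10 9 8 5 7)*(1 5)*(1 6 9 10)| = 7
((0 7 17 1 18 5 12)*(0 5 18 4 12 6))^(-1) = (18)(0 6 5 12 4 1 17 7)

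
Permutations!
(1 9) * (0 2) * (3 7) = (0 2)(1 9)(3 7) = [2, 9, 0, 7, 4, 5, 6, 3, 8, 1]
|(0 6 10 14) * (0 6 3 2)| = 3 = |(0 3 2)(6 10 14)|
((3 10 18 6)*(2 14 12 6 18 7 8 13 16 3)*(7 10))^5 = (18)(2 14 12 6)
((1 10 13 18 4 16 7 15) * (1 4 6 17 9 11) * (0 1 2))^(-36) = ((0 1 10 13 18 6 17 9 11 2)(4 16 7 15))^(-36) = (0 18 11 10 17)(1 6 2 13 9)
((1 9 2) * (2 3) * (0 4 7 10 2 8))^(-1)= (0 8 3 9 1 2 10 7 4)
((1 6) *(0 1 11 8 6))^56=((0 1)(6 11 8))^56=(6 8 11)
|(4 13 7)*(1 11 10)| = 3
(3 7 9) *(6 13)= (3 7 9)(6 13)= [0, 1, 2, 7, 4, 5, 13, 9, 8, 3, 10, 11, 12, 6]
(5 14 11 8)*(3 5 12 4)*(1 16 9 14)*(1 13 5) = (1 16 9 14 11 8 12 4 3)(5 13) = [0, 16, 2, 1, 3, 13, 6, 7, 12, 14, 10, 8, 4, 5, 11, 15, 9]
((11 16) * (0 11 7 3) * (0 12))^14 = (0 16 3)(7 12 11)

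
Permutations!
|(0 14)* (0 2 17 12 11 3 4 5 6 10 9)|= |(0 14 2 17 12 11 3 4 5 6 10 9)|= 12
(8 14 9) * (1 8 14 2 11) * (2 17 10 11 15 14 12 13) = (1 8 17 10 11)(2 15 14 9 12 13) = [0, 8, 15, 3, 4, 5, 6, 7, 17, 12, 11, 1, 13, 2, 9, 14, 16, 10]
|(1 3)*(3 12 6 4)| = 5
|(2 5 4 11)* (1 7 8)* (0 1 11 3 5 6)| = |(0 1 7 8 11 2 6)(3 5 4)| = 21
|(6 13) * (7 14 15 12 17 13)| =7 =|(6 7 14 15 12 17 13)|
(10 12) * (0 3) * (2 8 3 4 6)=(0 4 6 2 8 3)(10 12)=[4, 1, 8, 0, 6, 5, 2, 7, 3, 9, 12, 11, 10]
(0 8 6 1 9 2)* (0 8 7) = (0 7)(1 9 2 8 6) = [7, 9, 8, 3, 4, 5, 1, 0, 6, 2]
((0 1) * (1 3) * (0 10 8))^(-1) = ((0 3 1 10 8))^(-1) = (0 8 10 1 3)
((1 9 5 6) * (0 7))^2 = (1 5)(6 9)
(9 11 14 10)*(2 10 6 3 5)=[0, 1, 10, 5, 4, 2, 3, 7, 8, 11, 9, 14, 12, 13, 6]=(2 10 9 11 14 6 3 5)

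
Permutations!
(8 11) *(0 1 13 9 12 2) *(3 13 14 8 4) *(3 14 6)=(0 1 6 3 13 9 12 2)(4 14 8 11)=[1, 6, 0, 13, 14, 5, 3, 7, 11, 12, 10, 4, 2, 9, 8]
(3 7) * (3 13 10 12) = (3 7 13 10 12) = [0, 1, 2, 7, 4, 5, 6, 13, 8, 9, 12, 11, 3, 10]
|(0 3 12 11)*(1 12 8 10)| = 7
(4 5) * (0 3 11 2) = (0 3 11 2)(4 5) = [3, 1, 0, 11, 5, 4, 6, 7, 8, 9, 10, 2]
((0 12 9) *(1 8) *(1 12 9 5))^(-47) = ((0 9)(1 8 12 5))^(-47) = (0 9)(1 8 12 5)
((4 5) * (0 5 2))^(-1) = (0 2 4 5)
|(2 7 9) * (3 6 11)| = |(2 7 9)(3 6 11)| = 3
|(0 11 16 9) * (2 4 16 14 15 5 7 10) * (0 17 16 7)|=|(0 11 14 15 5)(2 4 7 10)(9 17 16)|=60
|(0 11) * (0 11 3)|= 2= |(11)(0 3)|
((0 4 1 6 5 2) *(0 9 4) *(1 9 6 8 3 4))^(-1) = (1 9 4 3 8)(2 5 6)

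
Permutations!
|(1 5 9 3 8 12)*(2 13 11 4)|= |(1 5 9 3 8 12)(2 13 11 4)|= 12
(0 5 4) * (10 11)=(0 5 4)(10 11)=[5, 1, 2, 3, 0, 4, 6, 7, 8, 9, 11, 10]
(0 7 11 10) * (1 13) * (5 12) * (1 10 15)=(0 7 11 15 1 13 10)(5 12)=[7, 13, 2, 3, 4, 12, 6, 11, 8, 9, 0, 15, 5, 10, 14, 1]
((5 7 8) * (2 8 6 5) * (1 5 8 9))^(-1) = ((1 5 7 6 8 2 9))^(-1) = (1 9 2 8 6 7 5)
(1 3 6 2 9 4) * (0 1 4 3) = [1, 0, 9, 6, 4, 5, 2, 7, 8, 3] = (0 1)(2 9 3 6)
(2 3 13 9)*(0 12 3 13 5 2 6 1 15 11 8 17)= (0 12 3 5 2 13 9 6 1 15 11 8 17)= [12, 15, 13, 5, 4, 2, 1, 7, 17, 6, 10, 8, 3, 9, 14, 11, 16, 0]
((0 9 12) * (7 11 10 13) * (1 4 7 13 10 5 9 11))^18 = (13)(0 9 11 12 5)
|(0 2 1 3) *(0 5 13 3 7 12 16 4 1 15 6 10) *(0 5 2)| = |(1 7 12 16 4)(2 15 6 10 5 13 3)| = 35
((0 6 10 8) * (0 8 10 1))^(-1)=(10)(0 1 6)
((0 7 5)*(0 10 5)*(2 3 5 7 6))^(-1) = (0 7 10 5 3 2 6)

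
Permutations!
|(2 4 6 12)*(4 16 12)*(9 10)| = 6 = |(2 16 12)(4 6)(9 10)|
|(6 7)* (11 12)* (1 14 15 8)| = |(1 14 15 8)(6 7)(11 12)| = 4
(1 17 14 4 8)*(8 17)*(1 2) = (1 8 2)(4 17 14) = [0, 8, 1, 3, 17, 5, 6, 7, 2, 9, 10, 11, 12, 13, 4, 15, 16, 14]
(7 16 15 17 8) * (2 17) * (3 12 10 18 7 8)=[0, 1, 17, 12, 4, 5, 6, 16, 8, 9, 18, 11, 10, 13, 14, 2, 15, 3, 7]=(2 17 3 12 10 18 7 16 15)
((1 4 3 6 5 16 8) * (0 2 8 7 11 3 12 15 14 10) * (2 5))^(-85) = (0 3 4)(1 10 11)(2 15 16)(5 6 12)(7 8 14)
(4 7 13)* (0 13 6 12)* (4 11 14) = (0 13 11 14 4 7 6 12) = [13, 1, 2, 3, 7, 5, 12, 6, 8, 9, 10, 14, 0, 11, 4]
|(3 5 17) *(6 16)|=6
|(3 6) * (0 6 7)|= |(0 6 3 7)|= 4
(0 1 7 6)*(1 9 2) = (0 9 2 1 7 6) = [9, 7, 1, 3, 4, 5, 0, 6, 8, 2]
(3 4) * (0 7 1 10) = (0 7 1 10)(3 4) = [7, 10, 2, 4, 3, 5, 6, 1, 8, 9, 0]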